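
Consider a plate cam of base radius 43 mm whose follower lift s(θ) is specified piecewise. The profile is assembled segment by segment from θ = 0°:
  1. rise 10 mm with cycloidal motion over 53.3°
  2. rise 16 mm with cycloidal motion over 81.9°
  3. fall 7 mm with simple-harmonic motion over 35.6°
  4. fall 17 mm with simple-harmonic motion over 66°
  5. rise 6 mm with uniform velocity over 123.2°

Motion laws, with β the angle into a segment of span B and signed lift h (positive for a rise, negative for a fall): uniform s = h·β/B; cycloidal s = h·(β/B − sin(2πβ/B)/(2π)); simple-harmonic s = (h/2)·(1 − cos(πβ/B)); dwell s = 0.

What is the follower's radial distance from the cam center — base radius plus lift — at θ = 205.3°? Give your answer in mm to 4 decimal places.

seg 1 [0°–53.3°] cycloidal, h=10: full span → s += 10 → s = 10.0000
seg 2 [53.3°–135.2°] cycloidal, h=16: full span → s += 16 → s = 26.0000
seg 3 [135.2°–170.8°] simple-harmonic, h=-7: full span → s += -7 → s = 19.0000
seg 4 [170.8°–236.8°] simple-harmonic, h=-17: θ=205.3° here. β=34.5, B=66. -17/2·(1 − cos(π·0.5227)) = -9.1064 → s = 9.8936
radial distance = base radius + s = 43 + 9.8936 = 52.8936

52.8936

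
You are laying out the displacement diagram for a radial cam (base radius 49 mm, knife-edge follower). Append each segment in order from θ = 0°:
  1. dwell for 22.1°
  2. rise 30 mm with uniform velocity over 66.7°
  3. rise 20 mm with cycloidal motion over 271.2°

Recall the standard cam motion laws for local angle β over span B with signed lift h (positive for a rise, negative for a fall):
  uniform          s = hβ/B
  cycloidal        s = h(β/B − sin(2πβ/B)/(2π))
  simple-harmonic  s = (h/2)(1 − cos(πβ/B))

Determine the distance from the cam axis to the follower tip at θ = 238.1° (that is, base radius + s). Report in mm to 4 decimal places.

seg 1 [0°–22.1°] dwell: s stays 0.0000
seg 2 [22.1°–88.8°] uniform, h=30: full span → s += 30 → s = 30.0000
seg 3 [88.8°–360°] cycloidal, h=20: θ=238.1° here. β=149.3, B=271.2. 20·(0.5505 − sin(2π·0.5505)/(2π)) = 12.0038 → s = 42.0038
radial distance = base radius + s = 49 + 42.0038 = 91.0038

91.0038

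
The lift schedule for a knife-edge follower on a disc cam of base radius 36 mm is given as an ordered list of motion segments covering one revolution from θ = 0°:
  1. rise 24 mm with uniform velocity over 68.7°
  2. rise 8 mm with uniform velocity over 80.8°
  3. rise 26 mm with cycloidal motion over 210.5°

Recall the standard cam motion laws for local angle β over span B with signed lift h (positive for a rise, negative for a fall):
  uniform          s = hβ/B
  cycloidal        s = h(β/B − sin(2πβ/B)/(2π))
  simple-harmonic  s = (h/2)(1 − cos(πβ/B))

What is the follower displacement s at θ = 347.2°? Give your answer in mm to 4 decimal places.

seg 1 [0°–68.7°] uniform, h=24: full span → s += 24 → s = 24.0000
seg 2 [68.7°–149.5°] uniform, h=8: full span → s += 8 → s = 32.0000
seg 3 [149.5°–360°] cycloidal, h=26: θ=347.2° here. β=197.7, B=210.5. 26·(0.9392 − sin(2π·0.9392)/(2π)) = 25.9618 → s = 57.9618

57.9618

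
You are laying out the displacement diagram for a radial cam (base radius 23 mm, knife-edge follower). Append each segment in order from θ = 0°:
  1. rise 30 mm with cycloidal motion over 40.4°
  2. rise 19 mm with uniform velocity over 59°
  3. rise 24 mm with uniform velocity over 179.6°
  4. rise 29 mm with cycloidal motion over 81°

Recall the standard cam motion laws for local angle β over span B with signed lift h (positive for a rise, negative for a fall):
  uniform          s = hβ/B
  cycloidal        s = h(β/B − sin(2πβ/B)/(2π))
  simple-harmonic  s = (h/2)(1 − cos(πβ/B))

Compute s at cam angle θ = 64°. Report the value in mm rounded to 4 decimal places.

seg 1 [0°–40.4°] cycloidal, h=30: full span → s += 30 → s = 30.0000
seg 2 [40.4°–99.4°] uniform, h=19: θ=64° here. β=23.6, B=59. 19·23.6/59 = 7.6000 → s = 37.6000

37.6000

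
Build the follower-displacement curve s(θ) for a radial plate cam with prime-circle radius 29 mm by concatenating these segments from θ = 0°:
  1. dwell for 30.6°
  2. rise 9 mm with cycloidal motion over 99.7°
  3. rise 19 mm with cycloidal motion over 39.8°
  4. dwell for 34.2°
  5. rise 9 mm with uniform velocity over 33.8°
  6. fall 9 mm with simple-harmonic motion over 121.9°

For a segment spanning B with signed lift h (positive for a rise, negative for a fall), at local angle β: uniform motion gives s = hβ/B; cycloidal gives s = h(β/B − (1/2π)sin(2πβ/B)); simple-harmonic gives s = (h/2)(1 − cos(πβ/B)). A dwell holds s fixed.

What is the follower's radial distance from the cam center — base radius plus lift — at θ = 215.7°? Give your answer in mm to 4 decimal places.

seg 1 [0°–30.6°] dwell: s stays 0.0000
seg 2 [30.6°–130.3°] cycloidal, h=9: full span → s += 9 → s = 9.0000
seg 3 [130.3°–170.1°] cycloidal, h=19: full span → s += 19 → s = 28.0000
seg 4 [170.1°–204.3°] dwell: s stays 28.0000
seg 5 [204.3°–238.1°] uniform, h=9: θ=215.7° here. β=11.4, B=33.8. 9·11.4/33.8 = 3.0355 → s = 31.0355
radial distance = base radius + s = 29 + 31.0355 = 60.0355

60.0355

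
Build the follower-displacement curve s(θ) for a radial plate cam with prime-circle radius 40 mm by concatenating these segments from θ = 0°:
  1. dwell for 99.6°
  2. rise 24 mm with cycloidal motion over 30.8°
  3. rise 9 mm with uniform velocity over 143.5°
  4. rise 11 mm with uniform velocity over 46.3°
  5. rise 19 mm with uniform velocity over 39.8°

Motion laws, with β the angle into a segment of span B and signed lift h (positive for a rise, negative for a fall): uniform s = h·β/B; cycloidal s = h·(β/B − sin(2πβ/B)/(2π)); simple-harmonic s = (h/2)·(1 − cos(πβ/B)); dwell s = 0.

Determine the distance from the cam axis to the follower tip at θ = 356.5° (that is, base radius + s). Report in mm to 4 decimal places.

seg 1 [0°–99.6°] dwell: s stays 0.0000
seg 2 [99.6°–130.4°] cycloidal, h=24: full span → s += 24 → s = 24.0000
seg 3 [130.4°–273.9°] uniform, h=9: full span → s += 9 → s = 33.0000
seg 4 [273.9°–320.2°] uniform, h=11: full span → s += 11 → s = 44.0000
seg 5 [320.2°–360°] uniform, h=19: θ=356.5° here. β=36.3, B=39.8. 19·36.3/39.8 = 17.3291 → s = 61.3291
radial distance = base radius + s = 40 + 61.3291 = 101.3291

101.3291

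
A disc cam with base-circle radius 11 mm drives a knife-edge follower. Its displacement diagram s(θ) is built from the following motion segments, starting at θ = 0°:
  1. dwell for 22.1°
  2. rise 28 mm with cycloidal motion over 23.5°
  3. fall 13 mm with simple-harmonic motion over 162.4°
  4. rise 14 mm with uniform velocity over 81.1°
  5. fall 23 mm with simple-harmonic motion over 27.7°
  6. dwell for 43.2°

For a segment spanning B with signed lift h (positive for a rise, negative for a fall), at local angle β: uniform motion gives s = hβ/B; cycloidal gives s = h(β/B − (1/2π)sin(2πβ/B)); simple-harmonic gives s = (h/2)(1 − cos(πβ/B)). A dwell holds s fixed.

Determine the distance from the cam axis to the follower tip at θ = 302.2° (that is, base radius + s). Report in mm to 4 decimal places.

seg 1 [0°–22.1°] dwell: s stays 0.0000
seg 2 [22.1°–45.6°] cycloidal, h=28: full span → s += 28 → s = 28.0000
seg 3 [45.6°–208°] simple-harmonic, h=-13: full span → s += -13 → s = 15.0000
seg 4 [208°–289.1°] uniform, h=14: full span → s += 14 → s = 29.0000
seg 5 [289.1°–316.8°] simple-harmonic, h=-23: θ=302.2° here. β=13.1, B=27.7. -23/2·(1 − cos(π·0.4729)) = -10.5230 → s = 18.4770
radial distance = base radius + s = 11 + 18.4770 = 29.4770

29.4770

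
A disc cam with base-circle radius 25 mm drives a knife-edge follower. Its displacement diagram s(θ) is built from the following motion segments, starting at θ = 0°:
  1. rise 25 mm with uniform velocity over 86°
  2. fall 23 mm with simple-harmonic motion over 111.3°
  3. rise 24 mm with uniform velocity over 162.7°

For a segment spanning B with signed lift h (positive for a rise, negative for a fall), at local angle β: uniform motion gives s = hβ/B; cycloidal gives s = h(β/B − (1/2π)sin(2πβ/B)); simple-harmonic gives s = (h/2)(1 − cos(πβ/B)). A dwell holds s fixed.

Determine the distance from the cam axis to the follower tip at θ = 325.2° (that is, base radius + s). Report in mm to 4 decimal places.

seg 1 [0°–86°] uniform, h=25: full span → s += 25 → s = 25.0000
seg 2 [86°–197.3°] simple-harmonic, h=-23: full span → s += -23 → s = 2.0000
seg 3 [197.3°–360°] uniform, h=24: θ=325.2° here. β=127.9, B=162.7. 24·127.9/162.7 = 18.8666 → s = 20.8666
radial distance = base radius + s = 25 + 20.8666 = 45.8666

45.8666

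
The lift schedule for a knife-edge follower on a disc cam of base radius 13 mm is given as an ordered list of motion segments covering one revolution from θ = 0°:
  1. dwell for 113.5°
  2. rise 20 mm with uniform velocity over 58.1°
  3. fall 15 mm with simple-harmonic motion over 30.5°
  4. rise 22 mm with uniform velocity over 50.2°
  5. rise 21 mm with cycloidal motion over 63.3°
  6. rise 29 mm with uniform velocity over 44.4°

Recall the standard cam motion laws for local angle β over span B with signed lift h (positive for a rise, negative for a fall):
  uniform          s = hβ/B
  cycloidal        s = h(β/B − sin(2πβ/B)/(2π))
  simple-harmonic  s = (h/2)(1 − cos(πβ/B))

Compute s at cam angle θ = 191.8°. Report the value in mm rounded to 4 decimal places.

seg 1 [0°–113.5°] dwell: s stays 0.0000
seg 2 [113.5°–171.6°] uniform, h=20: full span → s += 20 → s = 20.0000
seg 3 [171.6°–202.1°] simple-harmonic, h=-15: θ=191.8° here. β=20.2, B=30.5. -15/2·(1 − cos(π·0.6623)) = -11.1604 → s = 8.8396

8.8396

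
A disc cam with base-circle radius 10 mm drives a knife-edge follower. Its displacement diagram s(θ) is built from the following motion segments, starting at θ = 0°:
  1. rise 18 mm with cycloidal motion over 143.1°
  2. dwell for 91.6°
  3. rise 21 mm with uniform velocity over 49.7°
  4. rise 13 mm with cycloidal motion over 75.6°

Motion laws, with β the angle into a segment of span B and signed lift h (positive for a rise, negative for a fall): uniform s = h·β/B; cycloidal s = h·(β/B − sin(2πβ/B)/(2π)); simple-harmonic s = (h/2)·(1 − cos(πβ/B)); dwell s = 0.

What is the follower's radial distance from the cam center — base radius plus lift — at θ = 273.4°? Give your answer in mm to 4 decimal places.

seg 1 [0°–143.1°] cycloidal, h=18: full span → s += 18 → s = 18.0000
seg 2 [143.1°–234.7°] dwell: s stays 18.0000
seg 3 [234.7°–284.4°] uniform, h=21: θ=273.4° here. β=38.7, B=49.7. 21·38.7/49.7 = 16.3521 → s = 34.3521
radial distance = base radius + s = 10 + 34.3521 = 44.3521

44.3521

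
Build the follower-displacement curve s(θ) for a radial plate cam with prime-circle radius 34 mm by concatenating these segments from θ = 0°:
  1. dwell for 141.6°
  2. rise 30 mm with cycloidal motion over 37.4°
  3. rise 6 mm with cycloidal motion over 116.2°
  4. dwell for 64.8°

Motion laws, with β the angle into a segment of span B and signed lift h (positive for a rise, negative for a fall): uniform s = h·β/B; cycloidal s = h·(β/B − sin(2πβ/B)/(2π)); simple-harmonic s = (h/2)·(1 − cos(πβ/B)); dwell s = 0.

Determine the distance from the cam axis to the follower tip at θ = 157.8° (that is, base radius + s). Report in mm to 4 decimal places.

seg 1 [0°–141.6°] dwell: s stays 0.0000
seg 2 [141.6°–179°] cycloidal, h=30: θ=157.8° here. β=16.2, B=37.4. 30·(0.4332 − sin(2π·0.4332)/(2π)) = 11.0477 → s = 11.0477
radial distance = base radius + s = 34 + 11.0477 = 45.0477

45.0477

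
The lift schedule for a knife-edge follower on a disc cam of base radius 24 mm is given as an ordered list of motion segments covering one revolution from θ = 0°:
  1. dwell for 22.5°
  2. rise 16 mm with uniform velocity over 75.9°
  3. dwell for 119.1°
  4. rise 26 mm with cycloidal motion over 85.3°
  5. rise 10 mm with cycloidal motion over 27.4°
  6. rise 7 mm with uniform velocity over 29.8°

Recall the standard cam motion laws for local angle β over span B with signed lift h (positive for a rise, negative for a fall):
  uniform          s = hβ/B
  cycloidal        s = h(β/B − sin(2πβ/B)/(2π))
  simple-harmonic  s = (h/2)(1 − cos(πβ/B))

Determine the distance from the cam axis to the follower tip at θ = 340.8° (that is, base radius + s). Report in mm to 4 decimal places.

seg 1 [0°–22.5°] dwell: s stays 0.0000
seg 2 [22.5°–98.4°] uniform, h=16: full span → s += 16 → s = 16.0000
seg 3 [98.4°–217.5°] dwell: s stays 16.0000
seg 4 [217.5°–302.8°] cycloidal, h=26: full span → s += 26 → s = 42.0000
seg 5 [302.8°–330.2°] cycloidal, h=10: full span → s += 10 → s = 52.0000
seg 6 [330.2°–360°] uniform, h=7: θ=340.8° here. β=10.6, B=29.8. 7·10.6/29.8 = 2.4899 → s = 54.4899
radial distance = base radius + s = 24 + 54.4899 = 78.4899

78.4899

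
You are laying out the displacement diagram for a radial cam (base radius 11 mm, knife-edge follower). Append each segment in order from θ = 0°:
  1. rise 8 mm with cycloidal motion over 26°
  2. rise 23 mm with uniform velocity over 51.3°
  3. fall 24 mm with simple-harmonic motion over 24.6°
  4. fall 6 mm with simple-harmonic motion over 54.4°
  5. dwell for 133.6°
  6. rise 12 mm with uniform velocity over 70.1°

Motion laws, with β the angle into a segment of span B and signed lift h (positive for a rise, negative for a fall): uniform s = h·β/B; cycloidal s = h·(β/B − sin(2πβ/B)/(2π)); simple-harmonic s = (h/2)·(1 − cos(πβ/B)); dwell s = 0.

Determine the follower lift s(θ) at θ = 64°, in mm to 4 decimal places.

seg 1 [0°–26°] cycloidal, h=8: full span → s += 8 → s = 8.0000
seg 2 [26°–77.3°] uniform, h=23: θ=64° here. β=38, B=51.3. 23·38/51.3 = 17.0370 → s = 25.0370

25.0370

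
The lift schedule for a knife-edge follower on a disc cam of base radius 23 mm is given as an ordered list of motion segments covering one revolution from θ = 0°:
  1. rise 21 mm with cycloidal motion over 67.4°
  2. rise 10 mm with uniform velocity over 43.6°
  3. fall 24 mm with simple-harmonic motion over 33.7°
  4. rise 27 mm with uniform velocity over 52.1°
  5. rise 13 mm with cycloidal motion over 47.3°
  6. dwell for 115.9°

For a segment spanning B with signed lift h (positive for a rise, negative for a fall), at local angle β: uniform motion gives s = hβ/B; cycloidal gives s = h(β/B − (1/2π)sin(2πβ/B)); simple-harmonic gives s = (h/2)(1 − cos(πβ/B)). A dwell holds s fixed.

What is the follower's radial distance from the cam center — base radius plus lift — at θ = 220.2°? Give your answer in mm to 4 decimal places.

seg 1 [0°–67.4°] cycloidal, h=21: full span → s += 21 → s = 21.0000
seg 2 [67.4°–111°] uniform, h=10: full span → s += 10 → s = 31.0000
seg 3 [111°–144.7°] simple-harmonic, h=-24: full span → s += -24 → s = 7.0000
seg 4 [144.7°–196.8°] uniform, h=27: full span → s += 27 → s = 34.0000
seg 5 [196.8°–244.1°] cycloidal, h=13: θ=220.2° here. β=23.4, B=47.3. 13·(0.4947 − sin(2π·0.4947)/(2π)) = 6.3626 → s = 40.3626
radial distance = base radius + s = 23 + 40.3626 = 63.3626

63.3626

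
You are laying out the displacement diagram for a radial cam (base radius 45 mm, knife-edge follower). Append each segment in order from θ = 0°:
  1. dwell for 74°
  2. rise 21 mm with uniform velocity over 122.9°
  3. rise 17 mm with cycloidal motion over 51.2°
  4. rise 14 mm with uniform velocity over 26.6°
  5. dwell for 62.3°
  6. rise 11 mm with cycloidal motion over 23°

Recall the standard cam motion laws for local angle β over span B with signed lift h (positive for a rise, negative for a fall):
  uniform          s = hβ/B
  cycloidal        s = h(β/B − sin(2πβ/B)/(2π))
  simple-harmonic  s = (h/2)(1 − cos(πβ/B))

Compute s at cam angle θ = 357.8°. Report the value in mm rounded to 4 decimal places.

seg 1 [0°–74°] dwell: s stays 0.0000
seg 2 [74°–196.9°] uniform, h=21: full span → s += 21 → s = 21.0000
seg 3 [196.9°–248.1°] cycloidal, h=17: full span → s += 17 → s = 38.0000
seg 4 [248.1°–274.7°] uniform, h=14: full span → s += 14 → s = 52.0000
seg 5 [274.7°–337°] dwell: s stays 52.0000
seg 6 [337°–360°] cycloidal, h=11: θ=357.8° here. β=20.8, B=23. 11·(0.9043 − sin(2π·0.9043)/(2π)) = 10.9378 → s = 62.9378

62.9378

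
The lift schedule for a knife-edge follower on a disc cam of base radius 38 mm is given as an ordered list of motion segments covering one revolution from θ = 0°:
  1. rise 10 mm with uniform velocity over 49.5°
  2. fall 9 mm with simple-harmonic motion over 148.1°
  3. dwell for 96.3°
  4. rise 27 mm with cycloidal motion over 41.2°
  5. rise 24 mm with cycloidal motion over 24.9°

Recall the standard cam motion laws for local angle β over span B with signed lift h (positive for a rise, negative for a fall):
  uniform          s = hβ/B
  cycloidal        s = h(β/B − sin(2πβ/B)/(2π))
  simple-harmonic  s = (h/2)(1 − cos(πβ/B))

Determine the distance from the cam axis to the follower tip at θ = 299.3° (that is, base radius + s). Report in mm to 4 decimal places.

seg 1 [0°–49.5°] uniform, h=10: full span → s += 10 → s = 10.0000
seg 2 [49.5°–197.6°] simple-harmonic, h=-9: full span → s += -9 → s = 1.0000
seg 3 [197.6°–293.9°] dwell: s stays 1.0000
seg 4 [293.9°–335.1°] cycloidal, h=27: θ=299.3° here. β=5.4, B=41.2. 27·(0.1311 − sin(2π·0.1311)/(2π)) = 0.3867 → s = 1.3867
radial distance = base radius + s = 38 + 1.3867 = 39.3867

39.3867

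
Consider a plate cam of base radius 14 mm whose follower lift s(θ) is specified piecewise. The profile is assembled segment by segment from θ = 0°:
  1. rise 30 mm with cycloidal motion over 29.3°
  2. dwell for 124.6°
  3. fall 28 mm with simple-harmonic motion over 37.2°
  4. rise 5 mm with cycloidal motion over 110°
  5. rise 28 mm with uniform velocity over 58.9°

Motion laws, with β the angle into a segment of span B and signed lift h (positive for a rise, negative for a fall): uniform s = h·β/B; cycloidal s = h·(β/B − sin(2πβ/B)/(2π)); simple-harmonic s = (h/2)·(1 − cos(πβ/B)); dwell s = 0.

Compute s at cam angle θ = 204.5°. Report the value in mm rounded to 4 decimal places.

seg 1 [0°–29.3°] cycloidal, h=30: full span → s += 30 → s = 30.0000
seg 2 [29.3°–153.9°] dwell: s stays 30.0000
seg 3 [153.9°–191.1°] simple-harmonic, h=-28: full span → s += -28 → s = 2.0000
seg 4 [191.1°–301.1°] cycloidal, h=5: θ=204.5° here. β=13.4, B=110. 5·(0.1218 − sin(2π·0.1218)/(2π)) = 0.0578 → s = 2.0578

2.0578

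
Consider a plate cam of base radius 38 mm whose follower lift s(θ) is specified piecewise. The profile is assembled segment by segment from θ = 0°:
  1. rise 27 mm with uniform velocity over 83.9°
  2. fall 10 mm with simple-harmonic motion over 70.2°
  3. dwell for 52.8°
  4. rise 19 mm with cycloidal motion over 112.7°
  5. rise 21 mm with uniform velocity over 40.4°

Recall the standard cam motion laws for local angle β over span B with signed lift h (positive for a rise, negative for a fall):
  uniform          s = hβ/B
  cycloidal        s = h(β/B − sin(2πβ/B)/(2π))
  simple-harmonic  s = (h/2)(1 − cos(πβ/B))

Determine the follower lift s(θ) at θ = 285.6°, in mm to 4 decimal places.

seg 1 [0°–83.9°] uniform, h=27: full span → s += 27 → s = 27.0000
seg 2 [83.9°–154.1°] simple-harmonic, h=-10: full span → s += -10 → s = 17.0000
seg 3 [154.1°–206.9°] dwell: s stays 17.0000
seg 4 [206.9°–319.6°] cycloidal, h=19: θ=285.6° here. β=78.7, B=112.7. 19·(0.6983 − sin(2π·0.6983)/(2π)) = 16.1339 → s = 33.1339

33.1339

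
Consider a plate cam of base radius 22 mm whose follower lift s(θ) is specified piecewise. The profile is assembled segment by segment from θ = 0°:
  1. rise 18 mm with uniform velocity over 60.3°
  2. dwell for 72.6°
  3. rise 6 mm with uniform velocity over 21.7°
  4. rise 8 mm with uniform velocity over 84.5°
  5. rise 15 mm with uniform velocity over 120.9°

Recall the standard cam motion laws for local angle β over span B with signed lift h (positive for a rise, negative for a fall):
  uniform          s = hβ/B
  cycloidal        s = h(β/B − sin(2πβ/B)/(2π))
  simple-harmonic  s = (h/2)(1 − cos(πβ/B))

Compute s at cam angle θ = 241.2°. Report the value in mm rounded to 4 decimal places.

seg 1 [0°–60.3°] uniform, h=18: full span → s += 18 → s = 18.0000
seg 2 [60.3°–132.9°] dwell: s stays 18.0000
seg 3 [132.9°–154.6°] uniform, h=6: full span → s += 6 → s = 24.0000
seg 4 [154.6°–239.1°] uniform, h=8: full span → s += 8 → s = 32.0000
seg 5 [239.1°–360°] uniform, h=15: θ=241.2° here. β=2.1, B=120.9. 15·2.1/120.9 = 0.2605 → s = 32.2605

32.2605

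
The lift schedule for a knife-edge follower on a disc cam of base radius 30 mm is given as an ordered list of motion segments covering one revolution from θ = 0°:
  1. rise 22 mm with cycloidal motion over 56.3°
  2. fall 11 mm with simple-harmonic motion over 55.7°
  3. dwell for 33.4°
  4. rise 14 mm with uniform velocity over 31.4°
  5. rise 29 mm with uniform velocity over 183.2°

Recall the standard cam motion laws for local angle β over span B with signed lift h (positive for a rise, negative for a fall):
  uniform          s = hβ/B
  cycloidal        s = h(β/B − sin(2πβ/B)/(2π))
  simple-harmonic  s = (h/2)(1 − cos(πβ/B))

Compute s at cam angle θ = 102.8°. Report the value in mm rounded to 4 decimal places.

seg 1 [0°–56.3°] cycloidal, h=22: full span → s += 22 → s = 22.0000
seg 2 [56.3°–112°] simple-harmonic, h=-11: θ=102.8° here. β=46.5, B=55.7. -11/2·(1 − cos(π·0.8348)) = -10.2760 → s = 11.7240

11.7240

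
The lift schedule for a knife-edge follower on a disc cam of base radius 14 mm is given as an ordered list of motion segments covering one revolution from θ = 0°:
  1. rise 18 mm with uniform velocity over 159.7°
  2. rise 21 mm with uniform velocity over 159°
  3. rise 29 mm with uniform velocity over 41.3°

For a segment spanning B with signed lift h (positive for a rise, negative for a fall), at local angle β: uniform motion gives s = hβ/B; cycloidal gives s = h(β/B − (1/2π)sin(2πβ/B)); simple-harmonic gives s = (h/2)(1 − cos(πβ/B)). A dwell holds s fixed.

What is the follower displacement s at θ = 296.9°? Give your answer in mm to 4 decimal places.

seg 1 [0°–159.7°] uniform, h=18: full span → s += 18 → s = 18.0000
seg 2 [159.7°–318.7°] uniform, h=21: θ=296.9° here. β=137.2, B=159. 21·137.2/159 = 18.1208 → s = 36.1208

36.1208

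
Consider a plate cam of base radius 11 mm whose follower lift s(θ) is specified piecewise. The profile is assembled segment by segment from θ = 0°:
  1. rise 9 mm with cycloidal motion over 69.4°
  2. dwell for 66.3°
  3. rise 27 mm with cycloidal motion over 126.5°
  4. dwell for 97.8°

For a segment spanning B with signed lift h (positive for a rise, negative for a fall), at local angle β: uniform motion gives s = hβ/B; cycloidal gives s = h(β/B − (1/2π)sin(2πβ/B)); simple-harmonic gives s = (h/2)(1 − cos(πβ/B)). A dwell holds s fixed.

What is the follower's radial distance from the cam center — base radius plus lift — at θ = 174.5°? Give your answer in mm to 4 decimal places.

seg 1 [0°–69.4°] cycloidal, h=9: full span → s += 9 → s = 9.0000
seg 2 [69.4°–135.7°] dwell: s stays 9.0000
seg 3 [135.7°–262.2°] cycloidal, h=27: θ=174.5° here. β=38.8, B=126.5. 27·(0.3067 − sin(2π·0.3067)/(2π)) = 4.2542 → s = 13.2542
radial distance = base radius + s = 11 + 13.2542 = 24.2542

24.2542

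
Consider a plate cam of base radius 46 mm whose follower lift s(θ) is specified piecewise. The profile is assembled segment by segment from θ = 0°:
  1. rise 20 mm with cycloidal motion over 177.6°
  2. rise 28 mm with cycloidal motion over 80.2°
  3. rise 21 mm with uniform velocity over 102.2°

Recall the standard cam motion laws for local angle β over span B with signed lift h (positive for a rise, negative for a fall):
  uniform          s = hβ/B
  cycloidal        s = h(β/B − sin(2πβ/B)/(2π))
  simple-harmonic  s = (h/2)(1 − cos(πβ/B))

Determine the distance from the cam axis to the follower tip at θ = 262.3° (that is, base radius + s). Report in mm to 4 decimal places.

seg 1 [0°–177.6°] cycloidal, h=20: full span → s += 20 → s = 20.0000
seg 2 [177.6°–257.8°] cycloidal, h=28: full span → s += 28 → s = 48.0000
seg 3 [257.8°–360°] uniform, h=21: θ=262.3° here. β=4.5, B=102.2. 21·4.5/102.2 = 0.9247 → s = 48.9247
radial distance = base radius + s = 46 + 48.9247 = 94.9247

94.9247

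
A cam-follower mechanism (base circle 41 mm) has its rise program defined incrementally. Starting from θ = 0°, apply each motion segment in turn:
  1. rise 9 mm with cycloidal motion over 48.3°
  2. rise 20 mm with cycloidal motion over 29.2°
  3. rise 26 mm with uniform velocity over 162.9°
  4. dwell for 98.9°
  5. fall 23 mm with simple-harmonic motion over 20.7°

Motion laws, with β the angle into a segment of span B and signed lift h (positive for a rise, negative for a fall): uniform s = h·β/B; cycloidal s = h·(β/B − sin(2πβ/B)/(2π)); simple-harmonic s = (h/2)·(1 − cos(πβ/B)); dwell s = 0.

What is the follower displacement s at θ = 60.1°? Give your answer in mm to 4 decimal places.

seg 1 [0°–48.3°] cycloidal, h=9: full span → s += 9 → s = 9.0000
seg 2 [48.3°–77.5°] cycloidal, h=20: θ=60.1° here. β=11.8, B=29.2. 20·(0.4041 − sin(2π·0.4041)/(2π)) = 6.2783 → s = 15.2783

15.2783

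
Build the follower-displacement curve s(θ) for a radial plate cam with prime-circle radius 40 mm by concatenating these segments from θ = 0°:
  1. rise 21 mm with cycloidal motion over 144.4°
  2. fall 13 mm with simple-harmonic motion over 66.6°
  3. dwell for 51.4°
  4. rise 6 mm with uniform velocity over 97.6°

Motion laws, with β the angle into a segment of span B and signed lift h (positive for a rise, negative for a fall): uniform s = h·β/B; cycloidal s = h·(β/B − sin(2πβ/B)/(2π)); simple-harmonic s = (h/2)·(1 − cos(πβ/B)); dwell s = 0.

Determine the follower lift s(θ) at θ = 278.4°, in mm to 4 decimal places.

seg 1 [0°–144.4°] cycloidal, h=21: full span → s += 21 → s = 21.0000
seg 2 [144.4°–211°] simple-harmonic, h=-13: full span → s += -13 → s = 8.0000
seg 3 [211°–262.4°] dwell: s stays 8.0000
seg 4 [262.4°–360°] uniform, h=6: θ=278.4° here. β=16, B=97.6. 6·16/97.6 = 0.9836 → s = 8.9836

8.9836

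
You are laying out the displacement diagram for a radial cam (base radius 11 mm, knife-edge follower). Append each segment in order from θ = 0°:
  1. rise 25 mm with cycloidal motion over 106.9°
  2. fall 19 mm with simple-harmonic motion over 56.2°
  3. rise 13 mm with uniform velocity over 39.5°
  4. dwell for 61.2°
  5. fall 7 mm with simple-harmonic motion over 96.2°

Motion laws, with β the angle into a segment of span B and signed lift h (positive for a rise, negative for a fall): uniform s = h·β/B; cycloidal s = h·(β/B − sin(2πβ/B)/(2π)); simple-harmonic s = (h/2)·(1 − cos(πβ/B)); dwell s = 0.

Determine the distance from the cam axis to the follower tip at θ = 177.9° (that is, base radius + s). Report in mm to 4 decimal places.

seg 1 [0°–106.9°] cycloidal, h=25: full span → s += 25 → s = 25.0000
seg 2 [106.9°–163.1°] simple-harmonic, h=-19: full span → s += -19 → s = 6.0000
seg 3 [163.1°–202.6°] uniform, h=13: θ=177.9° here. β=14.8, B=39.5. 13·14.8/39.5 = 4.8709 → s = 10.8709
radial distance = base radius + s = 11 + 10.8709 = 21.8709

21.8709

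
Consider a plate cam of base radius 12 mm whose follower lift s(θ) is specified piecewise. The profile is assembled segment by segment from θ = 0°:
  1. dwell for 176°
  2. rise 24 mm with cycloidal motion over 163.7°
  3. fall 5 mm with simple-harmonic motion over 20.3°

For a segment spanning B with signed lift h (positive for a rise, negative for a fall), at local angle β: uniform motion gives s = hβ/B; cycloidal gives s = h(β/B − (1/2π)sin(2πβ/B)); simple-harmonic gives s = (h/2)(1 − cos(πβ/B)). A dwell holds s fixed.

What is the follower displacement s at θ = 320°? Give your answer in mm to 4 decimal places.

seg 1 [0°–176°] dwell: s stays 0.0000
seg 2 [176°–339.7°] cycloidal, h=24: θ=320° here. β=144, B=163.7. 24·(0.8797 − sin(2π·0.8797)/(2π)) = 23.7325 → s = 23.7325

23.7325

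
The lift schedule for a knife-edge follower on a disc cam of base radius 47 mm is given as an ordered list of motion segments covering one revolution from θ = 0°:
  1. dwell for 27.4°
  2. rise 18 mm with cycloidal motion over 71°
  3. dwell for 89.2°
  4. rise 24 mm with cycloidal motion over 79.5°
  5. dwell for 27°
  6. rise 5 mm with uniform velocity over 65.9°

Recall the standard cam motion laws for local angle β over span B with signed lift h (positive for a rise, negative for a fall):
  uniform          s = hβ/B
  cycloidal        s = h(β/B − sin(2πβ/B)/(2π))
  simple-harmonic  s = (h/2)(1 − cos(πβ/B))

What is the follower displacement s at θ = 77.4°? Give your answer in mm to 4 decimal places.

seg 1 [0°–27.4°] dwell: s stays 0.0000
seg 2 [27.4°–98.4°] cycloidal, h=18: θ=77.4° here. β=50, B=71. 18·(0.7042 − sin(2π·0.7042)/(2π)) = 15.4232 → s = 15.4232

15.4232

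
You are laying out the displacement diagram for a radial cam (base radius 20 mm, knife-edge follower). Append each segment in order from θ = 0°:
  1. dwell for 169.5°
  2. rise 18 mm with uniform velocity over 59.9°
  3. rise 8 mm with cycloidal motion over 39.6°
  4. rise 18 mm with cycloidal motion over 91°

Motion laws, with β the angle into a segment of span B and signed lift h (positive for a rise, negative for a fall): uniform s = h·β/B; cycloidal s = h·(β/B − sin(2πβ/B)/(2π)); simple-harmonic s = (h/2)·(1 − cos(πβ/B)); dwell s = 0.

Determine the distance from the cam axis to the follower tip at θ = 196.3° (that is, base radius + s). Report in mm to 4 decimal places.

seg 1 [0°–169.5°] dwell: s stays 0.0000
seg 2 [169.5°–229.4°] uniform, h=18: θ=196.3° here. β=26.8, B=59.9. 18·26.8/59.9 = 8.0534 → s = 8.0534
radial distance = base radius + s = 20 + 8.0534 = 28.0534

28.0534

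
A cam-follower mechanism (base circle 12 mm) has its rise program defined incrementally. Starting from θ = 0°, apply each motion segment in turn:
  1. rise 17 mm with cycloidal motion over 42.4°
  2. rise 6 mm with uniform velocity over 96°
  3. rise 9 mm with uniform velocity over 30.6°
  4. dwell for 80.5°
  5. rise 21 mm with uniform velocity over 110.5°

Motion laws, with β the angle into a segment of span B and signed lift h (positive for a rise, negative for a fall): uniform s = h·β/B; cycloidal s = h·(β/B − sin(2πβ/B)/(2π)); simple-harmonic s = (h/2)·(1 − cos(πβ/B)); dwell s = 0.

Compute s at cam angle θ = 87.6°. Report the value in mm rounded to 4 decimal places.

seg 1 [0°–42.4°] cycloidal, h=17: full span → s += 17 → s = 17.0000
seg 2 [42.4°–138.4°] uniform, h=6: θ=87.6° here. β=45.2, B=96. 6·45.2/96 = 2.8250 → s = 19.8250

19.8250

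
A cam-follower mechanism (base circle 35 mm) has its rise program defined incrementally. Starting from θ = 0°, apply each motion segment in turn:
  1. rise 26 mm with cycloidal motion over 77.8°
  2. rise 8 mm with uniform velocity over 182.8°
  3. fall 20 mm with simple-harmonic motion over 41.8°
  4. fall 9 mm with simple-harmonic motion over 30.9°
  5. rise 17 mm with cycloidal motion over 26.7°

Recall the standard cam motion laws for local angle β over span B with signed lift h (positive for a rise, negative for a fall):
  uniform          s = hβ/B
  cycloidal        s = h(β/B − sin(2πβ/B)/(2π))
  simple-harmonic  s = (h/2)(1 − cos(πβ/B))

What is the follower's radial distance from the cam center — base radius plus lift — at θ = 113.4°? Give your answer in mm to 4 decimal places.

seg 1 [0°–77.8°] cycloidal, h=26: full span → s += 26 → s = 26.0000
seg 2 [77.8°–260.6°] uniform, h=8: θ=113.4° here. β=35.6, B=182.8. 8·35.6/182.8 = 1.5580 → s = 27.5580
radial distance = base radius + s = 35 + 27.5580 = 62.5580

62.5580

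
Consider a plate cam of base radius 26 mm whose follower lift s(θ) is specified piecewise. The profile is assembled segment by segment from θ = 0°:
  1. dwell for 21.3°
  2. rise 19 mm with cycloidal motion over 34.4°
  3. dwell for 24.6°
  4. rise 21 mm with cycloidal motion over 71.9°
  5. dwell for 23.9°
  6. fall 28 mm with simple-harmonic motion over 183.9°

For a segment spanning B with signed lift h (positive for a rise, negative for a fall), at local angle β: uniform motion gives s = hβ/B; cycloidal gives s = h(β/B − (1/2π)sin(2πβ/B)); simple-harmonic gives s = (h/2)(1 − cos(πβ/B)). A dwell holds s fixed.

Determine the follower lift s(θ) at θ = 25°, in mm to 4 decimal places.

seg 1 [0°–21.3°] dwell: s stays 0.0000
seg 2 [21.3°–55.7°] cycloidal, h=19: θ=25° here. β=3.7, B=34.4. 19·(0.1076 − sin(2π·0.1076)/(2π)) = 0.1520 → s = 0.1520

0.1520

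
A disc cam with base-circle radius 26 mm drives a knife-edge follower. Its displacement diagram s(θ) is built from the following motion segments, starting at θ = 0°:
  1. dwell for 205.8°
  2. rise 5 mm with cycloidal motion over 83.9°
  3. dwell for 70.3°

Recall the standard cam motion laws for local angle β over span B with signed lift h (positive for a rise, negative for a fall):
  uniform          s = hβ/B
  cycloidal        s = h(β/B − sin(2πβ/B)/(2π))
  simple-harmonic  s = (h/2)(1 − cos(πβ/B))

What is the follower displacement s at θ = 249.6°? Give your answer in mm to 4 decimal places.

seg 1 [0°–205.8°] dwell: s stays 0.0000
seg 2 [205.8°–289.7°] cycloidal, h=5: θ=249.6° here. β=43.8, B=83.9. 5·(0.5221 − sin(2π·0.5221)/(2π)) = 2.7201 → s = 2.7201

2.7201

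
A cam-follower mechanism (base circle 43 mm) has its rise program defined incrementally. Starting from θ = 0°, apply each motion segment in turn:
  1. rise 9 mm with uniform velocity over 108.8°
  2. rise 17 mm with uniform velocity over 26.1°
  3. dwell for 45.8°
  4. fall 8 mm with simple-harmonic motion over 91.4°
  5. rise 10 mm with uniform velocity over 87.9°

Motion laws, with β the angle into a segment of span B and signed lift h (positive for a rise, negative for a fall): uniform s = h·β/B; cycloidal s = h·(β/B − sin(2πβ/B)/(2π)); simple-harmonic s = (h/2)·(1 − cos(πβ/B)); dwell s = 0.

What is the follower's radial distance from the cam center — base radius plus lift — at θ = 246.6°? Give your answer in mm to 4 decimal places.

seg 1 [0°–108.8°] uniform, h=9: full span → s += 9 → s = 9.0000
seg 2 [108.8°–134.9°] uniform, h=17: full span → s += 17 → s = 26.0000
seg 3 [134.9°–180.7°] dwell: s stays 26.0000
seg 4 [180.7°–272.1°] simple-harmonic, h=-8: θ=246.6° here. β=65.9, B=91.4. -8/2·(1 − cos(π·0.7210)) = -6.5594 → s = 19.4406
radial distance = base radius + s = 43 + 19.4406 = 62.4406

62.4406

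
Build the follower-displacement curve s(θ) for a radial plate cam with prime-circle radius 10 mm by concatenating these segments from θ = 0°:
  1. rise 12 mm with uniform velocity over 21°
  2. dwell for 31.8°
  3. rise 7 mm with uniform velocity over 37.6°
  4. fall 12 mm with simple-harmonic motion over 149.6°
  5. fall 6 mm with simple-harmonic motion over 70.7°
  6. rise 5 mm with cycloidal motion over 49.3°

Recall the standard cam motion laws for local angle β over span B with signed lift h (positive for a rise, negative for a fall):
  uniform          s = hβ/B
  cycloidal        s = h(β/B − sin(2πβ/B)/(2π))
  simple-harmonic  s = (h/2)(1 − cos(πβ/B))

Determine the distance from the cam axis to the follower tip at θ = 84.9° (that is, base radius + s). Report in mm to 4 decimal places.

seg 1 [0°–21°] uniform, h=12: full span → s += 12 → s = 12.0000
seg 2 [21°–52.8°] dwell: s stays 12.0000
seg 3 [52.8°–90.4°] uniform, h=7: θ=84.9° here. β=32.1, B=37.6. 7·32.1/37.6 = 5.9761 → s = 17.9761
radial distance = base radius + s = 10 + 17.9761 = 27.9761

27.9761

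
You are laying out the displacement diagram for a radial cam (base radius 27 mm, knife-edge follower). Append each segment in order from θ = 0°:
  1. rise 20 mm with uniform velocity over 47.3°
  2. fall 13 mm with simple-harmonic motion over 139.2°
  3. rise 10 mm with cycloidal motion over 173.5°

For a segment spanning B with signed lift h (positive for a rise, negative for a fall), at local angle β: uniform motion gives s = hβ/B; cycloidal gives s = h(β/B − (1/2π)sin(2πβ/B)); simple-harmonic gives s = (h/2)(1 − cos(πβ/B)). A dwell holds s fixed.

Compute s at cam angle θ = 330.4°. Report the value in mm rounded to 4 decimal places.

seg 1 [0°–47.3°] uniform, h=20: full span → s += 20 → s = 20.0000
seg 2 [47.3°–186.5°] simple-harmonic, h=-13: full span → s += -13 → s = 7.0000
seg 3 [186.5°–360°] cycloidal, h=10: θ=330.4° here. β=143.9, B=173.5. 10·(0.8294 − sin(2π·0.8294)/(2π)) = 9.6915 → s = 16.6915

16.6915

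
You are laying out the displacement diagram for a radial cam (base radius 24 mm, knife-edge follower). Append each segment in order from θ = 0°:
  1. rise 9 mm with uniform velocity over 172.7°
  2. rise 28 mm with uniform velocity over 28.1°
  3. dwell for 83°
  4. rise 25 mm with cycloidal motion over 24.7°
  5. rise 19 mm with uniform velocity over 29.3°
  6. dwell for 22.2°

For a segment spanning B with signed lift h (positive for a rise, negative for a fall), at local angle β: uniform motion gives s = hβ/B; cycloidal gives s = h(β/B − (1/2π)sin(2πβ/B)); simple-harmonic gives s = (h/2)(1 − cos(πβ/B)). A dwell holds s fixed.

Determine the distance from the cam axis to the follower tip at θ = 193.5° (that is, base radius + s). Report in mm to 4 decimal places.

seg 1 [0°–172.7°] uniform, h=9: full span → s += 9 → s = 9.0000
seg 2 [172.7°–200.8°] uniform, h=28: θ=193.5° here. β=20.8, B=28.1. 28·20.8/28.1 = 20.7260 → s = 29.7260
radial distance = base radius + s = 24 + 29.7260 = 53.7260

53.7260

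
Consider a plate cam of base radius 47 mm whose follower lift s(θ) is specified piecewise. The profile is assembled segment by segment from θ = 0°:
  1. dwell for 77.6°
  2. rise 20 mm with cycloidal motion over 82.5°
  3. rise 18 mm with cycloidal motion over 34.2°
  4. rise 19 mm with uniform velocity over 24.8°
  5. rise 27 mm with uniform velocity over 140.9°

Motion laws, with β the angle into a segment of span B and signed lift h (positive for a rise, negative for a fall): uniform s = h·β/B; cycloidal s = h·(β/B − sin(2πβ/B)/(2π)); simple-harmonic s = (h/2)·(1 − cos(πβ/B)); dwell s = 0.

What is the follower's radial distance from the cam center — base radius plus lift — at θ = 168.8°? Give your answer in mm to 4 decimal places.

seg 1 [0°–77.6°] dwell: s stays 0.0000
seg 2 [77.6°–160.1°] cycloidal, h=20: full span → s += 20 → s = 20.0000
seg 3 [160.1°–194.3°] cycloidal, h=18: θ=168.8° here. β=8.7, B=34.2. 18·(0.2544 − sin(2π·0.2544)/(2π)) = 1.7152 → s = 21.7152
radial distance = base radius + s = 47 + 21.7152 = 68.7152

68.7152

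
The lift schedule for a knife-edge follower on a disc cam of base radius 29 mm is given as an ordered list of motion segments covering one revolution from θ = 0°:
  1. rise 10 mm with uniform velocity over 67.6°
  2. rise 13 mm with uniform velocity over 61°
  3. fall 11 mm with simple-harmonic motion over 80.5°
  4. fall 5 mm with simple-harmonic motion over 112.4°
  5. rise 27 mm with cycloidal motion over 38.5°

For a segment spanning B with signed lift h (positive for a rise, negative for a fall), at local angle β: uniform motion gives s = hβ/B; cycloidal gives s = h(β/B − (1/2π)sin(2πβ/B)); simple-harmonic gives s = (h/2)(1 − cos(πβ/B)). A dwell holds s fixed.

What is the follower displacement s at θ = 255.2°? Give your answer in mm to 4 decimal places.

seg 1 [0°–67.6°] uniform, h=10: full span → s += 10 → s = 10.0000
seg 2 [67.6°–128.6°] uniform, h=13: full span → s += 13 → s = 23.0000
seg 3 [128.6°–209.1°] simple-harmonic, h=-11: full span → s += -11 → s = 12.0000
seg 4 [209.1°–321.5°] simple-harmonic, h=-5: θ=255.2° here. β=46.1, B=112.4. -5/2·(1 − cos(π·0.4101)) = -1.8036 → s = 10.1964

10.1964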